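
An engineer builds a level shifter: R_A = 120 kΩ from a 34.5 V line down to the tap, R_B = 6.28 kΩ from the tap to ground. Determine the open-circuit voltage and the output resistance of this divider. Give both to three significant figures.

V_th is the open-circuit tap voltage: 34.5 × 6.28/(120 + 6.28) = 1.72 V.
With the supply zeroed, R_A and R_B appear in parallel from the tap: R_th = R_A‖R_B = (120 × 6.28)/126.3 = 5.97 kΩ.

V_th = 1.72 V, R_th = 5.97 kΩ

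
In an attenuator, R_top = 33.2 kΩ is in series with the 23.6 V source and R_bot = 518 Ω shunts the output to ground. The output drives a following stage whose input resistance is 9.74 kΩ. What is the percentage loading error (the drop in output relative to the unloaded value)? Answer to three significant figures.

The divider's output (Thévenin) resistance is R_top‖R_bot = 510.0 Ω.
Fractional drop under load = R_th/(R_th + R_L) = 510.0 / (510.0 + 9740) = 0.04976.
So the output falls by 4.98 %.

4.98 %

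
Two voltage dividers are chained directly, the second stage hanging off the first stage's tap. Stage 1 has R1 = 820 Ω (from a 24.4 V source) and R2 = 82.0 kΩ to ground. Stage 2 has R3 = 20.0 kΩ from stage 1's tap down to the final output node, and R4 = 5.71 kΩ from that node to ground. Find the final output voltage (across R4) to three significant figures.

V_out ≈ 5.20 V

Stage 2 presents R3+R4 = 25710 Ω as a load on stage 1's tap.
Stage 1's lower leg becomes R2‖(R3+R4) = 19570 Ω, so V_mid = 24.4 × 19570/20390 = 23.42 V.
Stage 2 is itself unloaded: V_out = V_mid × R4/(R3+R4) = 23.42 × 5710/25710 = 5.20 V.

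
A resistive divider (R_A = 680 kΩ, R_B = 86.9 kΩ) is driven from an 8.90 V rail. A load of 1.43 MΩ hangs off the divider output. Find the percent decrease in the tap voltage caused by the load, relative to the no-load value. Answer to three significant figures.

The divider's output (Thévenin) resistance is R_A‖R_B = 77.05 kΩ.
Fractional drop under load = R_th/(R_th + R_L) = 77.05 / (77.05 + 1430) = 0.05113.
So the output falls by 5.11 %.

5.11 %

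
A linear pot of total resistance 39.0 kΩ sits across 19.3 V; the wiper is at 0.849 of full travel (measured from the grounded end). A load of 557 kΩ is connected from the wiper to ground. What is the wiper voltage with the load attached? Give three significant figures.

V ≈ 16.2 V

The wiper splits the pot into (1−α)R = 5.889 kΩ above and αR = 33.11 kΩ below.
Lower section ‖ load = 31.25 kΩ.
V_wiper = 19.3 × 31.25/(5.889 + 31.25) = 16.2 V.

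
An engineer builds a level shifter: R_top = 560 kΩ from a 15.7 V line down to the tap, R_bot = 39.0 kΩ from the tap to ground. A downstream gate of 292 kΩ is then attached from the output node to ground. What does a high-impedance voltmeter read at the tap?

The load sits in parallel with R_bot: R_bot‖R_L = (39.0 × 292) / (39.0 + 292) = 34.40 kΩ.
V_out = 15.7 × 34.40 / (560 + 34.40) = 15.7 × 34.40/594.4 = 0.909 V.
(Unloaded it would have been 1.02 V.)

V_out ≈ 0.909 V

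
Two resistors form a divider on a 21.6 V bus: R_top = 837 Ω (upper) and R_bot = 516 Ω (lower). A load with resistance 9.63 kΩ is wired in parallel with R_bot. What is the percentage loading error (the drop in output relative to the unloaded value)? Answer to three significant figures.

3.21 %

The divider's output (Thévenin) resistance is R_top‖R_bot = 319.2 Ω.
Fractional drop under load = R_th/(R_th + R_L) = 319.2 / (319.2 + 9630) = 0.03208.
So the output falls by 3.21 %.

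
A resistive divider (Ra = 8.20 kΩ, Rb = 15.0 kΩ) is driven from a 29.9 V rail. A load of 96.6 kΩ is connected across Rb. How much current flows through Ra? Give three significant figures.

I ≈ 1.41 mA

Rb‖R_L = 12.98 kΩ, so the source sees Ra + Rb‖R_L = 21.18 kΩ.
I = 29.9 V / 21.18 kΩ = 1.41 mA.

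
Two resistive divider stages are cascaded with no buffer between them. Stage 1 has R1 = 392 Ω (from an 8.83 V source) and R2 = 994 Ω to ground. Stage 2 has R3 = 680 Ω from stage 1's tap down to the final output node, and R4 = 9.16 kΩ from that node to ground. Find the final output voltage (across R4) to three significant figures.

Stage 2 presents R3+R4 = 9840 Ω as a load on stage 1's tap.
Stage 1's lower leg becomes R2‖(R3+R4) = 902.8 Ω, so V_mid = 8.83 × 902.8/1295 = 6.157 V.
Stage 2 is itself unloaded: V_out = V_mid × R4/(R3+R4) = 6.157 × 9160/9840 = 5.73 V.

V_out ≈ 5.73 V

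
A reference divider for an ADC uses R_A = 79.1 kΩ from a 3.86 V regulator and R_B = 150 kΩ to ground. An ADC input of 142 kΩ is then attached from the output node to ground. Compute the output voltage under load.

The load sits in parallel with R_B: R_B‖R_L = (150 × 142) / (150 + 142) = 72.95 kΩ.
V_out = 3.86 × 72.95 / (79.1 + 72.95) = 3.86 × 72.95/152.0 = 1.85 V.
(Unloaded it would have been 2.53 V.)

V_out ≈ 1.85 V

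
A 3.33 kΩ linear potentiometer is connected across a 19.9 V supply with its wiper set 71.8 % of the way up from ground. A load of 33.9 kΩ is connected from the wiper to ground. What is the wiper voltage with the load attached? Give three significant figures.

V ≈ 14.0 V

The wiper splits the pot into (1−α)R = 939.1 Ω above and αR = 2391 Ω below.
Lower section ‖ load = 2233 Ω.
V_wiper = 19.9 × 2233/(939.1 + 2233) = 14.0 V.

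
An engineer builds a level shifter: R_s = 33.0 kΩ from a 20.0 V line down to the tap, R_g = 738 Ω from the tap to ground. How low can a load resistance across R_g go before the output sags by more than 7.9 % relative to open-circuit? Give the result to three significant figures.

Output resistance R_th = R_s‖R_g = (33000 × 738)/33740 = 721.9 Ω.
The fractional drop is R_th/(R_th + R_L); requiring this ≤ 0.0790 gives R_L ≥ R_th(1/0.0790 − 1) = 721.9 × 11.66 = 8.42 kΩ.

R_L(min) ≈ 8.42 kΩ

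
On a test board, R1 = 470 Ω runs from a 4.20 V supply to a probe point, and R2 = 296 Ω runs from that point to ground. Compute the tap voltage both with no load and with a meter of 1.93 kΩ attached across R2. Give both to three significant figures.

Unloaded: 1.62 V; loaded: 1.48 V

Open-circuit: V = 4.20 × 296/(470 + 296) = 1.62 V.
With the load, R2 becomes R2‖R_L = 256.6 Ω, so V = 4.20 × 256.6/726.6 = 1.48 V.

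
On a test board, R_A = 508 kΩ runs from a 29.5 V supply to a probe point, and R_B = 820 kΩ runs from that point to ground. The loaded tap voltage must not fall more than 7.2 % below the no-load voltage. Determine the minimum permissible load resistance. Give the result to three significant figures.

R_L(min) ≈ 4.04 MΩ

Output resistance R_th = R_A‖R_B = (508 × 820)/1328 = 313.7 kΩ.
The fractional drop is R_th/(R_th + R_L); requiring this ≤ 0.0720 gives R_L ≥ R_th(1/0.0720 − 1) = 313.7 × 12.89 = 4.04 MΩ.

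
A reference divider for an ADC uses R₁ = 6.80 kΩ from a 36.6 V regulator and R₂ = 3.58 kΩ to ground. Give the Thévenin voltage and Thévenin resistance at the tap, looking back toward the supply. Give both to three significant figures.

V_th = 12.6 V, R_th = 2.35 kΩ

V_th is the open-circuit tap voltage: 36.6 × 3.58/(6.80 + 3.58) = 12.6 V.
With the supply zeroed, R₁ and R₂ appear in parallel from the tap: R_th = R₁‖R₂ = (6.80 × 3.58)/10.38 = 2.35 kΩ.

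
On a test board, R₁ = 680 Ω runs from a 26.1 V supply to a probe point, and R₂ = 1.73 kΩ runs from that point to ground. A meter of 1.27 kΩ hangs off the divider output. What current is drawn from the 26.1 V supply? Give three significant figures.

R₂‖R_L = 732.4 Ω, so the source sees R₁ + R₂‖R_L = 1412 Ω.
I = 26.1 V / 1412 Ω = 18.5 mA.

I ≈ 18.5 mA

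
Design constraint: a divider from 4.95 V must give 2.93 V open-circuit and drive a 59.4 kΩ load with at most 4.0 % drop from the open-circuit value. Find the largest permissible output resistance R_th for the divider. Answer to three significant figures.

R_th ≤ 2.48 kΩ

Loading drop = R_th/(R_th + R_L) ≤ 0.0400, so R_th ≤ R_L · ε/(1−ε) = 59.4 kΩ × 0.0400/0.9600 = 2.48 kΩ.
(Any R1, R2 with R2/(R1+R2) = 0.592 and R1‖R2 ≤ 2.48 kΩ will meet the spec.)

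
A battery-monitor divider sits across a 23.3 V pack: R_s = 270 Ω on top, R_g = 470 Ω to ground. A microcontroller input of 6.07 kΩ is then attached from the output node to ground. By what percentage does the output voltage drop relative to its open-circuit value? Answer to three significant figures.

2.75 %

The divider's output (Thévenin) resistance is R_s‖R_g = 171.5 Ω.
Fractional drop under load = R_th/(R_th + R_L) = 171.5 / (171.5 + 6070) = 0.02748.
So the output falls by 2.75 %.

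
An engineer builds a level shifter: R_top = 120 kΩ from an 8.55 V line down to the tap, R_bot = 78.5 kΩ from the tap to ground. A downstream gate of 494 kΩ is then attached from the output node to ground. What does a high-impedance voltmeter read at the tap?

The load sits in parallel with R_bot: R_bot‖R_L = (78.5 × 494) / (78.5 + 494) = 67.74 kΩ.
V_out = 8.55 × 67.74 / (120 + 67.74) = 8.55 × 67.74/187.7 = 3.08 V.
(Unloaded it would have been 3.38 V.)

V_out ≈ 3.08 V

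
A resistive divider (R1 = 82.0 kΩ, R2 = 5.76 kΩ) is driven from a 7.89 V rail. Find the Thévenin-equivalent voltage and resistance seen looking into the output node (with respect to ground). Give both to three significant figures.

V_th = 0.518 V, R_th = 5.38 kΩ

V_th is the open-circuit tap voltage: 7.89 × 5.76/(82.0 + 5.76) = 0.518 V.
With the supply zeroed, R1 and R2 appear in parallel from the tap: R_th = R1‖R2 = (82.0 × 5.76)/87.76 = 5.38 kΩ.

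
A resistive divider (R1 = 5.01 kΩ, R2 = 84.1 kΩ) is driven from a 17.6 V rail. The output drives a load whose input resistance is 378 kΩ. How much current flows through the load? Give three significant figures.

I_L ≈ 0.0434 mA

R2‖R_L = 68.79 kΩ; V_out = 17.6 × 68.79/73.80 = 16.41 V.
I_L = V_out / R_L = 16.41 / 378 kΩ = 0.0434 mA.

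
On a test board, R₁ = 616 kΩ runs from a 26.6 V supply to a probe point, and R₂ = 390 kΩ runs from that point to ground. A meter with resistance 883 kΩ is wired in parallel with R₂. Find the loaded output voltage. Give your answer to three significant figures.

The load sits in parallel with R₂: R₂‖R_L = (390 × 883) / (390 + 883) = 270.5 kΩ.
V_out = 26.6 × 270.5 / (616 + 270.5) = 26.6 × 270.5/886.5 = 8.12 V.

V_out ≈ 8.12 V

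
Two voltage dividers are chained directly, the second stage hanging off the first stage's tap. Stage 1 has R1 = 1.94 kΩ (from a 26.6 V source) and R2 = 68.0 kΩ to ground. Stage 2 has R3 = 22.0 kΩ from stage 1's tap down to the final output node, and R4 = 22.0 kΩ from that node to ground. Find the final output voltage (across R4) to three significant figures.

V_out ≈ 12.4 V

Stage 2 presents R3+R4 = 44.00 kΩ as a load on stage 1's tap.
Stage 1's lower leg becomes R2‖(R3+R4) = 26.71 kΩ, so V_mid = 26.6 × 26.71/28.65 = 24.80 V.
Stage 2 is itself unloaded: V_out = V_mid × R4/(R3+R4) = 24.80 × 22.0/44.00 = 12.4 V.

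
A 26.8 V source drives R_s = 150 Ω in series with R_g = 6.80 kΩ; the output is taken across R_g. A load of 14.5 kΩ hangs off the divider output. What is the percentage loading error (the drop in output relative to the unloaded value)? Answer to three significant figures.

1.00 %

The divider's output (Thévenin) resistance is R_s‖R_g = 146.8 Ω.
Fractional drop under load = R_th/(R_th + R_L) = 146.8 / (146.8 + 14500) = 0.01002.
So the output falls by 1.00 %.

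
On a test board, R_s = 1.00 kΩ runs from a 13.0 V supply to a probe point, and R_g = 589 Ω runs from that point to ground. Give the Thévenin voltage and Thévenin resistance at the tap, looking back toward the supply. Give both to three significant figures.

V_th is the open-circuit tap voltage: 13.0 × 589/(1000 + 589) = 4.82 V.
With the supply zeroed, R_s and R_g appear in parallel from the tap: R_th = R_s‖R_g = (1000 × 589)/1589 = 371 Ω.

V_th = 4.82 V, R_th = 371 Ω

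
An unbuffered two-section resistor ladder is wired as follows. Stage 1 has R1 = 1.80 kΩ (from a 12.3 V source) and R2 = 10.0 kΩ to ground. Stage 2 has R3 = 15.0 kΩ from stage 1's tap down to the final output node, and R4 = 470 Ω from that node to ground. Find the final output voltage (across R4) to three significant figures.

Stage 2 presents R3+R4 = 15470 Ω as a load on stage 1's tap.
Stage 1's lower leg becomes R2‖(R3+R4) = 6074 Ω, so V_mid = 12.3 × 6074/7874 = 9.488 V.
Stage 2 is itself unloaded: V_out = V_mid × R4/(R3+R4) = 9.488 × 470/15470 = 0.288 V.

V_out ≈ 0.288 V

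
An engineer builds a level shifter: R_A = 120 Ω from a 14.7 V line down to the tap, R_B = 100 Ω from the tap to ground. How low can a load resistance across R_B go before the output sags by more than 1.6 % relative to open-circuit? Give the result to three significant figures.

R_L(min) ≈ 3.35 kΩ

Output resistance R_th = R_A‖R_B = (120 × 100)/220.0 = 54.55 Ω.
The fractional drop is R_th/(R_th + R_L); requiring this ≤ 0.0160 gives R_L ≥ R_th(1/0.0160 − 1) = 54.55 × 61.50 = 3.35 kΩ.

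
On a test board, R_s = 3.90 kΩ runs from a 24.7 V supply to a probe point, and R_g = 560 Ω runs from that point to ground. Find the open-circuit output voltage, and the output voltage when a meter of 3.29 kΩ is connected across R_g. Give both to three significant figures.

Unloaded: 3.10 V; loaded: 2.70 V

Open-circuit: V = 24.7 × 560/(3900 + 560) = 3.10 V.
With the load, R_g becomes R_g‖R_L = 478.5 Ω, so V = 24.7 × 478.5/4379 = 2.70 V.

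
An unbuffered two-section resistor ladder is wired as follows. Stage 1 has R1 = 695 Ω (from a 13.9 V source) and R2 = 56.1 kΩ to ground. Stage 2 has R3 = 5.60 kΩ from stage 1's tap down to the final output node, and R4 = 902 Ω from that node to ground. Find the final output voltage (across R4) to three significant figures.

V_out ≈ 1.72 V

Stage 2 presents R3+R4 = 6502 Ω as a load on stage 1's tap.
Stage 1's lower leg becomes R2‖(R3+R4) = 5827 Ω, so V_mid = 13.9 × 5827/6522 = 12.42 V.
Stage 2 is itself unloaded: V_out = V_mid × R4/(R3+R4) = 12.42 × 902/6502 = 1.72 V.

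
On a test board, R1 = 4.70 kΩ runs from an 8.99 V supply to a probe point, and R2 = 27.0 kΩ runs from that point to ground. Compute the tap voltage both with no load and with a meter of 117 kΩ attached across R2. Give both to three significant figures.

Open-circuit: V = 8.99 × 27.0/(4.70 + 27.0) = 7.66 V.
With the load, R2 becomes R2‖R_L = 21.94 kΩ, so V = 8.99 × 21.94/26.64 = 7.40 V.

Unloaded: 7.66 V; loaded: 7.40 V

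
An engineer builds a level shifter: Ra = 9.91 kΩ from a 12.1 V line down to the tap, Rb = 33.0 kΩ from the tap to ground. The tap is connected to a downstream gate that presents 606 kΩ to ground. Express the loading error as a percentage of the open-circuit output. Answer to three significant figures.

1.24 %

The divider's output (Thévenin) resistance is Ra‖Rb = 7.621 kΩ.
Fractional drop under load = R_th/(R_th + R_L) = 7.621 / (7.621 + 606) = 0.01242.
So the output falls by 1.24 %.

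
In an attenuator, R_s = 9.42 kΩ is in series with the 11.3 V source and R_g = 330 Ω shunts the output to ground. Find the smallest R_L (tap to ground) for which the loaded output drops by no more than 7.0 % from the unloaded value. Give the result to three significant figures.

R_L(min) ≈ 4.24 kΩ

Output resistance R_th = R_s‖R_g = (9420 × 330)/9750 = 318.8 Ω.
The fractional drop is R_th/(R_th + R_L); requiring this ≤ 0.0700 gives R_L ≥ R_th(1/0.0700 − 1) = 318.8 × 13.29 = 4.24 kΩ.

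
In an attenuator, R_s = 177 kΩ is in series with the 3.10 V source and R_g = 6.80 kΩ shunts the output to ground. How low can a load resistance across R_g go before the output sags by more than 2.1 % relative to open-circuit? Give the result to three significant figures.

Output resistance R_th = R_s‖R_g = (177 × 6.80)/183.8 = 6.548 kΩ.
The fractional drop is R_th/(R_th + R_L); requiring this ≤ 0.0210 gives R_L ≥ R_th(1/0.0210 − 1) = 6.548 × 46.62 = 305 kΩ.

R_L(min) ≈ 305 kΩ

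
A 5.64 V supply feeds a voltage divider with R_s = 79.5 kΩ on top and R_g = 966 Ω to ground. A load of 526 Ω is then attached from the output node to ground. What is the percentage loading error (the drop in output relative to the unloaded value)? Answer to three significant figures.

The divider's output (Thévenin) resistance is R_s‖R_g = 954.4 Ω.
Fractional drop under load = R_th/(R_th + R_L) = 954.4 / (954.4 + 526) = 0.6447.
So the output falls by 64.5 %.

64.5 %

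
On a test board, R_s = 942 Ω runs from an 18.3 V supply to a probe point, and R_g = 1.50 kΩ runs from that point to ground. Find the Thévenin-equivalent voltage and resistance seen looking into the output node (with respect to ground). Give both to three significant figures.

V_th = 11.2 V, R_th = 579 Ω

V_th is the open-circuit tap voltage: 18.3 × 1500/(942 + 1500) = 11.2 V.
With the supply zeroed, R_s and R_g appear in parallel from the tap: R_th = R_s‖R_g = (942 × 1500)/2442 = 579 Ω.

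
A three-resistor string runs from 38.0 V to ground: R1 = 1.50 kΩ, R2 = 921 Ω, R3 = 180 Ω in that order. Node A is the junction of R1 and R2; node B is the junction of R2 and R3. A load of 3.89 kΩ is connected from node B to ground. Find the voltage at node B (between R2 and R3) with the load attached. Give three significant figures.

V ≈ 2.52 V

At node B, R3 is in parallel with the load: R3‖R_L = 172.0 Ω.
Below node A the resistance is R2 + (R3‖R_L) = 1093 Ω, so V_A = 38.0 × 1093/2593 = 16.02 V.
Then V_B = V_A × (R3‖R_L)/(R2 + R3‖R_L) = 16.02 × 172.0/1093 = 2.52 V.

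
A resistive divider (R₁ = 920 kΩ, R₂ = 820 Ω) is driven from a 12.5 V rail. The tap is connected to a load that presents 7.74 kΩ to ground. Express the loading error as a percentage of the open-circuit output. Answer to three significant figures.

The divider's output (Thévenin) resistance is R₁‖R₂ = 819.3 Ω.
Fractional drop under load = R_th/(R_th + R_L) = 819.3 / (819.3 + 7740) = 0.09572.
So the output falls by 9.57 %.

9.57 %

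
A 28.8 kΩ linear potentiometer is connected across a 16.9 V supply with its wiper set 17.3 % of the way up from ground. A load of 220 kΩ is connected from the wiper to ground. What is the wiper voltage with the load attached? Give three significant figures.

V ≈ 2.87 V

The wiper splits the pot into (1−α)R = 23.82 kΩ above and αR = 4.982 kΩ below.
Lower section ‖ load = 4.872 kΩ.
V_wiper = 16.9 × 4.872/(23.82 + 4.872) = 2.87 V.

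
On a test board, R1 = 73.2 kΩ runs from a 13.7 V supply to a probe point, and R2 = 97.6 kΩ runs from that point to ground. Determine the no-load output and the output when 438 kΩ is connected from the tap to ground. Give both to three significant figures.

Unloaded: 7.83 V; loaded: 7.15 V

Open-circuit: V = 13.7 × 97.6/(73.2 + 97.6) = 7.83 V.
With the load, R2 becomes R2‖R_L = 79.81 kΩ, so V = 13.7 × 79.81/153.0 = 7.15 V.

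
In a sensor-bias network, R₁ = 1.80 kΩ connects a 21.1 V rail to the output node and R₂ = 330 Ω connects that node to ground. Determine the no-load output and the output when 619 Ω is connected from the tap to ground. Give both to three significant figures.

Unloaded: 3.27 V; loaded: 2.25 V

Open-circuit: V = 21.1 × 330/(1800 + 330) = 3.27 V.
With the load, R₂ becomes R₂‖R_L = 215.2 Ω, so V = 21.1 × 215.2/2015 = 2.25 V.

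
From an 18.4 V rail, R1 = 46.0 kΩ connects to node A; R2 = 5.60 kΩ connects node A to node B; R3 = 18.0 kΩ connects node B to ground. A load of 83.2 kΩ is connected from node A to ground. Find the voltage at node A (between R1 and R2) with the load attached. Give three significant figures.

Below node A the series string R2+R3 = 23.60 kΩ sits in parallel with the 83.2 kΩ load: 18.39 kΩ.
V_A = 18.4 × 18.39/(46.0 + 18.39) = 5.25 V.

V ≈ 5.25 V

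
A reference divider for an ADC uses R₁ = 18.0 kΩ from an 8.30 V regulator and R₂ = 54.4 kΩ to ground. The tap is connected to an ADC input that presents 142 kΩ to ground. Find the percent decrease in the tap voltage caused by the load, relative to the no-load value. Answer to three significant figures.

8.70 %

Unloaded V = 8.30 × 54.4/72.40 = 6.2365 V.
Loaded: R₂‖R_L = 39.33 kΩ, giving V = 8.30 × 39.33/57.33 = 5.6941 V.
Drop = (6.2365 − 5.6941) / 6.2365 = 8.70 %.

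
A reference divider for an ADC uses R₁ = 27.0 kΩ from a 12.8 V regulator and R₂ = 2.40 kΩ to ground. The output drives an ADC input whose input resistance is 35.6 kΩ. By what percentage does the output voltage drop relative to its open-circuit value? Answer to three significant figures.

The divider's output (Thévenin) resistance is R₁‖R₂ = 2.204 kΩ.
Fractional drop under load = R_th/(R_th + R_L) = 2.204 / (2.204 + 35.6) = 0.05830.
So the output falls by 5.83 %.

5.83 %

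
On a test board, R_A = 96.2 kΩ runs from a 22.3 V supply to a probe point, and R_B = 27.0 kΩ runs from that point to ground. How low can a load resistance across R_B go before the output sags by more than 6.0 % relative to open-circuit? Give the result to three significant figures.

Output resistance R_th = R_A‖R_B = (96.2 × 27.0)/123.2 = 21.08 kΩ.
The fractional drop is R_th/(R_th + R_L); requiring this ≤ 0.0600 gives R_L ≥ R_th(1/0.0600 − 1) = 21.08 × 15.67 = 330 kΩ.

R_L(min) ≈ 330 kΩ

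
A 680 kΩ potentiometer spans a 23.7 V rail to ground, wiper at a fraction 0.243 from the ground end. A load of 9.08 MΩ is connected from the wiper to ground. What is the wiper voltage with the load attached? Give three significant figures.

The wiper splits the pot into (1−α)R = 514.8 kΩ above and αR = 165.2 kΩ below.
Lower section ‖ load = 162.3 kΩ.
V_wiper = 23.7 × 162.3/(514.8 + 162.3) = 5.68 V.

V ≈ 5.68 V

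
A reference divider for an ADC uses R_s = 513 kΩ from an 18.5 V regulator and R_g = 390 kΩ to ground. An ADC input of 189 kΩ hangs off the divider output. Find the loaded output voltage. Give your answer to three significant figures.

V_out ≈ 3.68 V

The load sits in parallel with R_g: R_g‖R_L = (390 × 189) / (390 + 189) = 127.3 kΩ.
V_out = 18.5 × 127.3 / (513 + 127.3) = 18.5 × 127.3/640.3 = 3.68 V.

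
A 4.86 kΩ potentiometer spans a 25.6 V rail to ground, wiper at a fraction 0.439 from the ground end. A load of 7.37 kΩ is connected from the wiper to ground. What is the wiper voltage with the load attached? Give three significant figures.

The wiper splits the pot into (1−α)R = 2.726 kΩ above and αR = 2.134 kΩ below.
Lower section ‖ load = 1.655 kΩ.
V_wiper = 25.6 × 1.655/(2.726 + 1.655) = 9.67 V.

V ≈ 9.67 V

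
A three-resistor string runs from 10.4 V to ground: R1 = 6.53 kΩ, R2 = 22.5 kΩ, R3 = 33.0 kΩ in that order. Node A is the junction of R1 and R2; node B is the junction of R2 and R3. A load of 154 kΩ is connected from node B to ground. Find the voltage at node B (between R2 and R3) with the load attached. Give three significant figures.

V ≈ 5.03 V

At node B, R3 is in parallel with the load: R3‖R_L = 27.18 kΩ.
Below node A the resistance is R2 + (R3‖R_L) = 49.68 kΩ, so V_A = 10.4 × 49.68/56.21 = 9.192 V.
Then V_B = V_A × (R3‖R_L)/(R2 + R3‖R_L) = 9.192 × 27.18/49.68 = 5.03 V.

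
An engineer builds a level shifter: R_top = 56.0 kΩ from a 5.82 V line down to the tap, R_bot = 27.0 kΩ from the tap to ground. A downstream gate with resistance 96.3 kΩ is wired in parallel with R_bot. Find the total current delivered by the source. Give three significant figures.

R_bot‖R_L = 21.09 kΩ, so the source sees R_top + R_bot‖R_L = 77.09 kΩ.
I = 5.82 V / 77.09 kΩ = 0.0755 mA.

I ≈ 0.0755 mA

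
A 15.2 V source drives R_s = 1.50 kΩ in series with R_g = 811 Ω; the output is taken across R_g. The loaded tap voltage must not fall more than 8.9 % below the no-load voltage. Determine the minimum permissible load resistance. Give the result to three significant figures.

R_L(min) ≈ 5.39 kΩ

Output resistance R_th = R_s‖R_g = (1500 × 811)/2311 = 526.4 Ω.
The fractional drop is R_th/(R_th + R_L); requiring this ≤ 0.0890 gives R_L ≥ R_th(1/0.0890 − 1) = 526.4 × 10.24 = 5.39 kΩ.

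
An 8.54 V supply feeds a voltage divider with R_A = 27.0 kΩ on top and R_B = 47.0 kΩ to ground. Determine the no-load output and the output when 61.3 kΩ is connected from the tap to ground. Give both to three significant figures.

Open-circuit: V = 8.54 × 47.0/(27.0 + 47.0) = 5.42 V.
With the load, R_B becomes R_B‖R_L = 26.60 kΩ, so V = 8.54 × 26.60/53.60 = 4.24 V.

Unloaded: 5.42 V; loaded: 4.24 V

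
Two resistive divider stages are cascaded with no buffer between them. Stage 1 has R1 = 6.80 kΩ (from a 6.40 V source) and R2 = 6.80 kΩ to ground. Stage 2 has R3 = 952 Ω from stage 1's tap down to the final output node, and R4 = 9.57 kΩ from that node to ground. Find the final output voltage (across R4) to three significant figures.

V_out ≈ 2.20 V

Stage 2 presents R3+R4 = 10520 Ω as a load on stage 1's tap.
Stage 1's lower leg becomes R2‖(R3+R4) = 4131 Ω, so V_mid = 6.40 × 4131/10930 = 2.419 V.
Stage 2 is itself unloaded: V_out = V_mid × R4/(R3+R4) = 2.419 × 9570/10520 = 2.20 V.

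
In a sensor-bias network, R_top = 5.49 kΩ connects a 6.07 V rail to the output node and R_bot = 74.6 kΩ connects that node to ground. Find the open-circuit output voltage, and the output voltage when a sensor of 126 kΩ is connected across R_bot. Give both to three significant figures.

Open-circuit: V = 6.07 × 74.6/(5.49 + 74.6) = 5.65 V.
With the load, R_bot becomes R_bot‖R_L = 46.86 kΩ, so V = 6.07 × 46.86/52.35 = 5.43 V.

Unloaded: 5.65 V; loaded: 5.43 V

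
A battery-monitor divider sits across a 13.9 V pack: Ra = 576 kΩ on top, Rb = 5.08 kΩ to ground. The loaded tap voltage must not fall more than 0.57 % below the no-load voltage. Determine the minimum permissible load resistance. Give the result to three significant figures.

R_L(min) ≈ 878 kΩ

Output resistance R_th = Ra‖Rb = (576 × 5.08)/581.1 = 5.036 kΩ.
The fractional drop is R_th/(R_th + R_L); requiring this ≤ 0.00570 gives R_L ≥ R_th(1/0.00570 − 1) = 5.036 × 174.4 = 878 kΩ.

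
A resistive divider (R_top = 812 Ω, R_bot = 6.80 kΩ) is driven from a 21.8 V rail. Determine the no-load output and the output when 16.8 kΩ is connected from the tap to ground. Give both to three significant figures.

Open-circuit: V = 21.8 × 6800/(812 + 6800) = 19.5 V.
With the load, R_bot becomes R_bot‖R_L = 4841 Ω, so V = 21.8 × 4841/5653 = 18.7 V.

Unloaded: 19.5 V; loaded: 18.7 V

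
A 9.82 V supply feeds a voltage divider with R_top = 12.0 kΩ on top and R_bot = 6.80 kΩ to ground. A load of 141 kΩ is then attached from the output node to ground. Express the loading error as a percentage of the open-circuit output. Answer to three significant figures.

2.99 %

The divider's output (Thévenin) resistance is R_top‖R_bot = 4.340 kΩ.
Fractional drop under load = R_th/(R_th + R_L) = 4.340 / (4.340 + 141) = 0.02986.
So the output falls by 2.99 %.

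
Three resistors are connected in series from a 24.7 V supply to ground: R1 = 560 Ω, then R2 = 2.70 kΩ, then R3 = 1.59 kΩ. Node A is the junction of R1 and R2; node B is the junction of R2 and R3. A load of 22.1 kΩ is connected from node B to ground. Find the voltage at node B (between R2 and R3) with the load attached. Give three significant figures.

V ≈ 7.72 V

At node B, R3 is in parallel with the load: R3‖R_L = 1483 Ω.
Below node A the resistance is R2 + (R3‖R_L) = 4183 Ω, so V_A = 24.7 × 4183/4743 = 21.78 V.
Then V_B = V_A × (R3‖R_L)/(R2 + R3‖R_L) = 21.78 × 1483/4183 = 7.72 V.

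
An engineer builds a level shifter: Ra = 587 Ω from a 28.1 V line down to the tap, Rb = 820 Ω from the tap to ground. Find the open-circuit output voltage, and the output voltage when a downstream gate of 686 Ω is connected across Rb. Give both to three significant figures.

Open-circuit: V = 28.1 × 820/(587 + 820) = 16.4 V.
With the load, Rb becomes Rb‖R_L = 373.5 Ω, so V = 28.1 × 373.5/960.5 = 10.9 V.

Unloaded: 16.4 V; loaded: 10.9 V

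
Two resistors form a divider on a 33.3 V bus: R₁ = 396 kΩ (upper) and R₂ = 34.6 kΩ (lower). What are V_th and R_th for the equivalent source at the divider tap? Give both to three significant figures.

V_th is the open-circuit tap voltage: 33.3 × 34.6/(396 + 34.6) = 2.68 V.
With the supply zeroed, R₁ and R₂ appear in parallel from the tap: R_th = R₁‖R₂ = (396 × 34.6)/430.6 = 31.8 kΩ.

V_th = 2.68 V, R_th = 31.8 kΩ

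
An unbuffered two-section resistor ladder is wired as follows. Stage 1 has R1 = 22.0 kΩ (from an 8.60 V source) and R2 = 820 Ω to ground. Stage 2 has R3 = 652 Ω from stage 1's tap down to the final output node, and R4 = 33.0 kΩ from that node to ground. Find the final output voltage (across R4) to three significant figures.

Stage 2 presents R3+R4 = 33650 Ω as a load on stage 1's tap.
Stage 1's lower leg becomes R2‖(R3+R4) = 800.5 Ω, so V_mid = 8.60 × 800.5/22800 = 0.3019 V.
Stage 2 is itself unloaded: V_out = V_mid × R4/(R3+R4) = 0.3019 × 33000/33650 = 0.296 V.

V_out ≈ 0.296 V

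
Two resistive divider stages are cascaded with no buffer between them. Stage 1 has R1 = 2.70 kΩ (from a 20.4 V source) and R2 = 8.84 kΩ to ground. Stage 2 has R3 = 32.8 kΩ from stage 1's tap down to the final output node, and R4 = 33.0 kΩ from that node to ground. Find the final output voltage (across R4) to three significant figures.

V_out ≈ 7.60 V

Stage 2 presents R3+R4 = 65.80 kΩ as a load on stage 1's tap.
Stage 1's lower leg becomes R2‖(R3+R4) = 7.793 kΩ, so V_mid = 20.4 × 7.793/10.49 = 15.15 V.
Stage 2 is itself unloaded: V_out = V_mid × R4/(R3+R4) = 15.15 × 33.0/65.80 = 7.60 V.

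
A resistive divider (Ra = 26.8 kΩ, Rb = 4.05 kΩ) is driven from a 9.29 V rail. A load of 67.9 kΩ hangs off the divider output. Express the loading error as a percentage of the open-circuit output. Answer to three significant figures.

4.93 %

The divider's output (Thévenin) resistance is Ra‖Rb = 3.518 kΩ.
Fractional drop under load = R_th/(R_th + R_L) = 3.518 / (3.518 + 67.9) = 0.04926.
So the output falls by 4.93 %.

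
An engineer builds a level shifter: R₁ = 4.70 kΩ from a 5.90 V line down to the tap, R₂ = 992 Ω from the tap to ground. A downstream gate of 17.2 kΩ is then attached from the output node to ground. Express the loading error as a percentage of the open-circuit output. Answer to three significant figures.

4.55 %

The divider's output (Thévenin) resistance is R₁‖R₂ = 819.1 Ω.
Fractional drop under load = R_th/(R_th + R_L) = 819.1 / (819.1 + 17200) = 0.04546.
So the output falls by 4.55 %.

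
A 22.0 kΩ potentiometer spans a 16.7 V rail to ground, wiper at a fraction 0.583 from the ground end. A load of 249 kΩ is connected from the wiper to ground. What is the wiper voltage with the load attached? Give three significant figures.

V ≈ 9.53 V

The wiper splits the pot into (1−α)R = 9.174 kΩ above and αR = 12.83 kΩ below.
Lower section ‖ load = 12.20 kΩ.
V_wiper = 16.7 × 12.20/(9.174 + 12.20) = 9.53 V.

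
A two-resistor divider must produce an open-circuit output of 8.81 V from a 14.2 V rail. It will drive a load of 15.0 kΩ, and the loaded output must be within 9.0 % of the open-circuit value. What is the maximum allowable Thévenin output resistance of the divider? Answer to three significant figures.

Loading drop = R_th/(R_th + R_L) ≤ 0.0900, so R_th ≤ R_L · ε/(1−ε) = 15.0 kΩ × 0.0900/0.9100 = 1.48 kΩ.
(Any R1, R2 with R2/(R1+R2) = 0.620 and R1‖R2 ≤ 1.48 kΩ will meet the spec.)

R_th ≤ 1.48 kΩ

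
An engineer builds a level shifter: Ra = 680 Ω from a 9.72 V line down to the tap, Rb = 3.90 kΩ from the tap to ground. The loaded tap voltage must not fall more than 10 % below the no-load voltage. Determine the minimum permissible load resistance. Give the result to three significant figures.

R_L(min) ≈ 5.21 kΩ

Output resistance R_th = Ra‖Rb = (680 × 3900)/4580 = 579.0 Ω.
The fractional drop is R_th/(R_th + R_L); requiring this ≤ 0.100 gives R_L ≥ R_th(1/0.100 − 1) = 579.0 × 9.000 = 5.21 kΩ.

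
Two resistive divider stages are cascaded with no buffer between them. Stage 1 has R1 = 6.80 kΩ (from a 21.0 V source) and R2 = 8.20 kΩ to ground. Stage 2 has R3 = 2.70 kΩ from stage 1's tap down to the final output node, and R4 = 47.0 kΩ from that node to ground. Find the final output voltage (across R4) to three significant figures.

V_out ≈ 10.1 V

Stage 2 presents R3+R4 = 49.70 kΩ as a load on stage 1's tap.
Stage 1's lower leg becomes R2‖(R3+R4) = 7.039 kΩ, so V_mid = 21.0 × 7.039/13.84 = 10.68 V.
Stage 2 is itself unloaded: V_out = V_mid × R4/(R3+R4) = 10.68 × 47.0/49.70 = 10.1 V.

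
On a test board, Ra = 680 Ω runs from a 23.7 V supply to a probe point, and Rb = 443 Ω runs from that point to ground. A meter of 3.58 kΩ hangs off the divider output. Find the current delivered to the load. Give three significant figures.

I_L ≈ 2.43 mA

Rb‖R_L = 394.2 Ω; V_out = 23.7 × 394.2/1074 = 8.697 V.
I_L = V_out / R_L = 8.697 / 3.58 kΩ = 2.43 mA.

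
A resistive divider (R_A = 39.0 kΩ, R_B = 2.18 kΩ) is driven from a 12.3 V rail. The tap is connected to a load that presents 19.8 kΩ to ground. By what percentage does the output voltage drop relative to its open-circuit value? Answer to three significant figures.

9.44 %

The divider's output (Thévenin) resistance is R_A‖R_B = 2.065 kΩ.
Fractional drop under load = R_th/(R_th + R_L) = 2.065 / (2.065 + 19.8) = 0.09443.
So the output falls by 9.44 %.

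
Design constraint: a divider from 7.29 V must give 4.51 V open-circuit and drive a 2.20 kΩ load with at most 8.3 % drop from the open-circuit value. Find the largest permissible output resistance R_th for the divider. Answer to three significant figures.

Loading drop = R_th/(R_th + R_L) ≤ 0.0830, so R_th ≤ R_L · ε/(1−ε) = 2.20 kΩ × 0.0830/0.9170 = 199 Ω.
(Any R1, R2 with R2/(R1+R2) = 0.619 and R1‖R2 ≤ 199 Ω will meet the spec.)

R_th ≤ 199 Ω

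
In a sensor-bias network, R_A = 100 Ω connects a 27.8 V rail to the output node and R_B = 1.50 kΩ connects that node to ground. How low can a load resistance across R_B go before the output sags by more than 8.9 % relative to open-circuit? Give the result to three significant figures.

Output resistance R_th = R_A‖R_B = (100 × 1500)/1600 = 93.75 Ω.
The fractional drop is R_th/(R_th + R_L); requiring this ≤ 0.0890 gives R_L ≥ R_th(1/0.0890 − 1) = 93.75 × 10.24 = 960 Ω.

R_L(min) ≈ 960 Ω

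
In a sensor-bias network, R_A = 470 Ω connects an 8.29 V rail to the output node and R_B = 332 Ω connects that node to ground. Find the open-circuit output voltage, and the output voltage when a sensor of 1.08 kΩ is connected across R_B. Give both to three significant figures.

Unloaded: 3.43 V; loaded: 2.91 V

Open-circuit: V = 8.29 × 332/(470 + 332) = 3.43 V.
With the load, R_B becomes R_B‖R_L = 253.9 Ω, so V = 8.29 × 253.9/723.9 = 2.91 V.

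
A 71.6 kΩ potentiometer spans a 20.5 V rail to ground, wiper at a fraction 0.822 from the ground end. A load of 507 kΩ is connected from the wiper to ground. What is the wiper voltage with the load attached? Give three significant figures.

The wiper splits the pot into (1−α)R = 12.74 kΩ above and αR = 58.86 kΩ below.
Lower section ‖ load = 52.73 kΩ.
V_wiper = 20.5 × 52.73/(12.74 + 52.73) = 16.5 V.

V ≈ 16.5 V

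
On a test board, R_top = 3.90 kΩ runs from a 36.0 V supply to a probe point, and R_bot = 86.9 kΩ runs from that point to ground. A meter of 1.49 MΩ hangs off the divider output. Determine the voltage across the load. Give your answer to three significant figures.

The load sits in parallel with R_bot: R_bot‖R_L = (86.9 × 1490) / (86.9 + 1490) = 82.11 kΩ.
V_out = 36.0 × 82.11 / (3.90 + 82.11) = 36.0 × 82.11/86.01 = 34.4 V.
(Unloaded it would have been 34.5 V.)

V_out ≈ 34.4 V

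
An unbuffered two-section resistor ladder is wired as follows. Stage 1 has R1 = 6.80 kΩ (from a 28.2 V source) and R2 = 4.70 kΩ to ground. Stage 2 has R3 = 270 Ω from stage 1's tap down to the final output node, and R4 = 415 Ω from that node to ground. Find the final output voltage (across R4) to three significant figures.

V_out ≈ 1.38 V

Stage 2 presents R3+R4 = 685.0 Ω as a load on stage 1's tap.
Stage 1's lower leg becomes R2‖(R3+R4) = 597.9 Ω, so V_mid = 28.2 × 597.9/7398 = 2.279 V.
Stage 2 is itself unloaded: V_out = V_mid × R4/(R3+R4) = 2.279 × 415/685.0 = 1.38 V.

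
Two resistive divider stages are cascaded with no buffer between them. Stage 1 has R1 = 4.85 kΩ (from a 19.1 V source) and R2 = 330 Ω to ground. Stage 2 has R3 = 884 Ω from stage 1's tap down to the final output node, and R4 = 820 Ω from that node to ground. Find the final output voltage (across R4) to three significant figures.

Stage 2 presents R3+R4 = 1704 Ω as a load on stage 1's tap.
Stage 1's lower leg becomes R2‖(R3+R4) = 276.5 Ω, so V_mid = 19.1 × 276.5/5126 = 1.030 V.
Stage 2 is itself unloaded: V_out = V_mid × R4/(R3+R4) = 1.030 × 820/1704 = 0.496 V.

V_out ≈ 0.496 V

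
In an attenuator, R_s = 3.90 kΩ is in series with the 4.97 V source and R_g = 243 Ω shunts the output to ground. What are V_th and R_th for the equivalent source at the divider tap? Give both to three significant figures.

V_th = 0.292 V, R_th = 229 Ω

V_th is the open-circuit tap voltage: 4.97 × 243/(3900 + 243) = 0.292 V.
With the supply zeroed, R_s and R_g appear in parallel from the tap: R_th = R_s‖R_g = (3900 × 243)/4143 = 229 Ω.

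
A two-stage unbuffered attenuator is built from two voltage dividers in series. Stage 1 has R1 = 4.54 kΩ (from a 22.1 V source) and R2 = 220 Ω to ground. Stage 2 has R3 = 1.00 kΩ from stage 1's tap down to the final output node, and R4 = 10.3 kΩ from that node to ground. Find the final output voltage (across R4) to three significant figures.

V_out ≈ 0.914 V

Stage 2 presents R3+R4 = 11300 Ω as a load on stage 1's tap.
Stage 1's lower leg becomes R2‖(R3+R4) = 215.8 Ω, so V_mid = 22.1 × 215.8/4756 = 1.003 V.
Stage 2 is itself unloaded: V_out = V_mid × R4/(R3+R4) = 1.003 × 10300/11300 = 0.914 V.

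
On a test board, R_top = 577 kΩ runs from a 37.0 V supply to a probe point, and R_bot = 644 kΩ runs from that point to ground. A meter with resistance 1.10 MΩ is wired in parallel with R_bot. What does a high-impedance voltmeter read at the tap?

V_out ≈ 15.3 V

The load sits in parallel with R_bot: R_bot‖R_L = (644 × 1100) / (644 + 1100) = 406.2 kΩ.
V_out = 37.0 × 406.2 / (577 + 406.2) = 37.0 × 406.2/983.2 = 15.3 V.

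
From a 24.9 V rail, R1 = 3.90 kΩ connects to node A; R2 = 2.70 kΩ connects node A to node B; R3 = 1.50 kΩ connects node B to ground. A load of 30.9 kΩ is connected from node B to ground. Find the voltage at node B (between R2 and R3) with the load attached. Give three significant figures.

At node B, R3 is in parallel with the load: R3‖R_L = 1.431 kΩ.
Below node A the resistance is R2 + (R3‖R_L) = 4.131 kΩ, so V_A = 24.9 × 4.131/8.031 = 12.81 V.
Then V_B = V_A × (R3‖R_L)/(R2 + R3‖R_L) = 12.81 × 1.431/4.131 = 4.44 V.

V ≈ 4.44 V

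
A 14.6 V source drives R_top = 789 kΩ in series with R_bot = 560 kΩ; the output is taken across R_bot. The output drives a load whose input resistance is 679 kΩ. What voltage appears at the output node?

V_out ≈ 4.09 V

The load sits in parallel with R_bot: R_bot‖R_L = (560 × 679) / (560 + 679) = 306.9 kΩ.
V_out = 14.6 × 306.9 / (789 + 306.9) = 14.6 × 306.9/1096 = 4.09 V.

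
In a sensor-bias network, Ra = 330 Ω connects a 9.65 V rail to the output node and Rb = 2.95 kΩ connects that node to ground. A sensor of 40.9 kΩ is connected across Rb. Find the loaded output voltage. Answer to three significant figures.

V_out ≈ 8.62 V

The load sits in parallel with Rb: Rb‖R_L = (2950 × 40900) / (2950 + 40900) = 2752 Ω.
V_out = 9.65 × 2752 / (330 + 2752) = 9.65 × 2752/3082 = 8.62 V.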